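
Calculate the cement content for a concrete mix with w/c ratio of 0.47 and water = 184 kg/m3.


Cement = water / (w/c)
= 184 / 0.47
= 391.5 kg/m3

391.5


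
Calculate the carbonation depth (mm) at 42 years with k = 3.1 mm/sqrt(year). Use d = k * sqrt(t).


depth = k * sqrt(t)
= 3.1 * sqrt(42)
= 20.09 mm

20.09


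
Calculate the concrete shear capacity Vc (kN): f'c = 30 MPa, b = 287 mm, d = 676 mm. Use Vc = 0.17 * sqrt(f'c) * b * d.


Vc = 0.17 * sqrt(30) * 287 * 676 / 1000
= 180.65 kN

180.65


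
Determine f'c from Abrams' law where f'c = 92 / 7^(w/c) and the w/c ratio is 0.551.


f'c = 92 / 7^0.551
= 92 / 2.922
= 31.49 MPa

31.49


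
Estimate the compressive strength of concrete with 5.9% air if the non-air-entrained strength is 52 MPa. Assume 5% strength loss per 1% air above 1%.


Strength loss = (5.9 - 1) * 5 = 24.5%
f'c = 52 * (1 - 24.5/100)
= 39.26 MPa

39.26


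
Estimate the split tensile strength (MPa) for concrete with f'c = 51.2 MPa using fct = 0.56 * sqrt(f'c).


fct = 0.56 * sqrt(51.2)
= 0.56 * 7.155
= 4.007 MPa

4.007


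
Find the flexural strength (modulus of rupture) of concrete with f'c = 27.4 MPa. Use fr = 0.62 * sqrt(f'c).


fr = 0.62 * sqrt(27.4)
= 3.245 MPa

3.245


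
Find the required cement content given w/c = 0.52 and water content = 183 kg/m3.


Cement = water / (w/c)
= 183 / 0.52
= 351.9 kg/m3

351.9


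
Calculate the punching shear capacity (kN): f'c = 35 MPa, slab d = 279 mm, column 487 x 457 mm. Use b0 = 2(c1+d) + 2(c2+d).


b0 = 2*(487 + 279) + 2*(457 + 279) = 3004 mm
Vc = 0.33 * sqrt(35) * 3004 * 279 / 1000
= 1636.26 kN

1636.26


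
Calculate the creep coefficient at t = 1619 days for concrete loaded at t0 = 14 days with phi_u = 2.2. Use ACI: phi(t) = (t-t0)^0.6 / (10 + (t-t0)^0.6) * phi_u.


dt = 1619 - 14 = 1605
phi = 1605^0.6 / (10 + 1605^0.6) * 2.2
= 1.965

1.965


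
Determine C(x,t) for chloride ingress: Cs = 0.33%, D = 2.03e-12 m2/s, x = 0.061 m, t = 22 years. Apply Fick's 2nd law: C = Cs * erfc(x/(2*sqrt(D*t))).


t_seconds = 22 * 365.25 * 24 * 3600 = 694267200.0 s
arg = 0.061 / (2 * sqrt(2.03e-12 * 694267200.0))
= 0.8124
erfc(0.8124) = 0.2506
C = 0.33 * 0.2506 = 0.0827%

0.0827


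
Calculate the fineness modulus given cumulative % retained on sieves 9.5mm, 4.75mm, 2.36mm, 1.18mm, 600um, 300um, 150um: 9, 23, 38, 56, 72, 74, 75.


FM = sum(cumulative % retained) / 100
= 347 / 100
= 3.47

3.47


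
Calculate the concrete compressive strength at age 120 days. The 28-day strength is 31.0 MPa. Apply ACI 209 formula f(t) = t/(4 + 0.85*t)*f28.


f(120) = 120 / (4 + 0.85 * 120) * 31.0
= 120 / 106.0 * 31.0
= 35.09 MPa

35.09


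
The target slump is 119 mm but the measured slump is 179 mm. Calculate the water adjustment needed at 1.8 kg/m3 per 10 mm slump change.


Difference = 119 - 179 = -60 mm
Water adjustment = -60 * 1.8 / 10 = -10.8 kg/m3

-10.8


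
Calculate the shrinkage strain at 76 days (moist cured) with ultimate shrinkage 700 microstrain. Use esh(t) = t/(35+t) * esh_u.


esh(76) = 76 / (35 + 76) * 700
= 76 / 111 * 700
= 479.3 microstrain

479.3


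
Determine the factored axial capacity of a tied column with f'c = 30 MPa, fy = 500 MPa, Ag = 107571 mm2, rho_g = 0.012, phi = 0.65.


Ast = rho * Ag = 0.012 * 107571 = 1290.852 mm2
phi*Pn = 0.65 * 0.80 * (0.85 * 30 * (107571 - 1290.852) + 500 * 1290.852) / 1000
= 1744.9 kN

1744.9


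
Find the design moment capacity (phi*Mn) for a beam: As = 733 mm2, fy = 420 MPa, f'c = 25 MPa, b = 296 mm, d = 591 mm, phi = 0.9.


a = As * fy / (0.85 * f'c * b)
= 733 * 420 / (0.85 * 25 * 296)
= 48.9444 mm
Mn = As * fy * (d - a/2) / 10^6
= 174.4113 kN-m
phi*Mn = 0.9 * 174.4113 = 156.97 kN-m

156.97


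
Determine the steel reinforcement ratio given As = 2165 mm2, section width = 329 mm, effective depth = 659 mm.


rho = As / (b * d)
= 2165 / (329 * 659)
= 0.01

0.01


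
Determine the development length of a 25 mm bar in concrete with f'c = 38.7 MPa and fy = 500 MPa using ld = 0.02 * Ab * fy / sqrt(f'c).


Ab = pi * 25^2 / 4 = 490.874 mm2
ld = 0.02 * 490.874 * 500 / sqrt(38.7)
= 789.1 mm

789.1


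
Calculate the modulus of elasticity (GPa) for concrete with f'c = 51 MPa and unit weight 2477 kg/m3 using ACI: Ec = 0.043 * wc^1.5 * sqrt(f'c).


Ec = 0.043 * 2477^1.5 * sqrt(51) / 1000
= 37.86 GPa

37.86


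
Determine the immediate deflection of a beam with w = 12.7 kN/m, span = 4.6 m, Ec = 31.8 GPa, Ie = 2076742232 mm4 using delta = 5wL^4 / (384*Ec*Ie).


Convert: L = 4.6 m = 4600 mm, Ec = 31.8 GPa = 31800 MPa
delta = 5 * 12.7 * 4600^4 / (384 * 31800 * 2076742232)
= 1.12 mm

1.12


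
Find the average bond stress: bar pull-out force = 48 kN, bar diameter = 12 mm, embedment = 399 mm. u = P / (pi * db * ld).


u = P / (pi * db * ld)
= 48 * 1000 / (pi * 12 * 399)
= 3.191 MPa

3.191


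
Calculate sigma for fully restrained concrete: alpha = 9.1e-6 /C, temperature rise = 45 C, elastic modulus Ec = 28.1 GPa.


sigma = alpha * dT * Ec
= 9.1e-6 * 45 * 28.1 * 1000
= 11.507 MPa

11.507


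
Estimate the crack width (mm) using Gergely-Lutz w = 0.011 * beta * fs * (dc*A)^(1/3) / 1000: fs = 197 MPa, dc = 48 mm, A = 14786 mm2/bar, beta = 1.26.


w = 0.011 * beta * fs * (dc * A)^(1/3) / 1000
= 0.011 * 1.26 * 197 * (48 * 14786)^(1/3) / 1000
= 0.244 mm

0.244


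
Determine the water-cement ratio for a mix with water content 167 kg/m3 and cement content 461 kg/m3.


w/c = water / cement
w/c = 167 / 461 = 0.362

0.362


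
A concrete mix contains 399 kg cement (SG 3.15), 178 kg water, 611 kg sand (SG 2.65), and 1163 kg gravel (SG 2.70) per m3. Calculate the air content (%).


Vol cement = 399 / (3.15 * 1000) = 0.126667 m3
Vol water = 178 / 1000 = 0.178 m3
Vol sand = 611 / (2.65 * 1000) = 0.230566 m3
Vol gravel = 1163 / (2.70 * 1000) = 0.430741 m3
Total solid + water volume = 0.965973 m3
Air = (1 - 0.965973) * 100 = 3.4%

3.4


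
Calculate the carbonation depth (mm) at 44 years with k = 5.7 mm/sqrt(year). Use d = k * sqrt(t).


depth = k * sqrt(t)
= 5.7 * sqrt(44)
= 37.81 mm

37.81


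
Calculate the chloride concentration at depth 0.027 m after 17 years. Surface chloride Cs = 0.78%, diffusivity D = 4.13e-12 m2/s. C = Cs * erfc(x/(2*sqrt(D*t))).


t_seconds = 17 * 365.25 * 24 * 3600 = 536479200.0 s
arg = 0.027 / (2 * sqrt(4.13e-12 * 536479200.0))
= 0.2868
erfc(0.2868) = 0.685
C = 0.78 * 0.685 = 0.5343%

0.5343


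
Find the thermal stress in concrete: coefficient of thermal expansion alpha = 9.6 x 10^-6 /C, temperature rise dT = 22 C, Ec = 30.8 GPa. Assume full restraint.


sigma = alpha * dT * Ec
= 9.6e-6 * 22 * 30.8 * 1000
= 6.505 MPa

6.505


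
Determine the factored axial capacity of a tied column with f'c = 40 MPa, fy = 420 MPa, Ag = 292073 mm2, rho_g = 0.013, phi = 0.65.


Ast = rho * Ag = 0.013 * 292073 = 3796.949 mm2
phi*Pn = 0.65 * 0.80 * (0.85 * 40 * (292073 - 3796.949) + 420 * 3796.949) / 1000
= 5925.97 kN

5925.97


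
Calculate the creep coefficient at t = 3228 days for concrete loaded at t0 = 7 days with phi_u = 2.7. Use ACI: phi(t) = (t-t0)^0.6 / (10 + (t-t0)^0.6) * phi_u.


dt = 3228 - 7 = 3221
phi = 3221^0.6 / (10 + 3221^0.6) * 2.7
= 2.503

2.503


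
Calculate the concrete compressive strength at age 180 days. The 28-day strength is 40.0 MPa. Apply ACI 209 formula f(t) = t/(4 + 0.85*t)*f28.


f(180) = 180 / (4 + 0.85 * 180) * 40.0
= 180 / 157.0 * 40.0
= 45.86 MPa

45.86


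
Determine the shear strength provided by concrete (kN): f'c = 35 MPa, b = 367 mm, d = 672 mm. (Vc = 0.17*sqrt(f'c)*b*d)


Vc = 0.17 * sqrt(35) * 367 * 672 / 1000
= 248.04 kN

248.04


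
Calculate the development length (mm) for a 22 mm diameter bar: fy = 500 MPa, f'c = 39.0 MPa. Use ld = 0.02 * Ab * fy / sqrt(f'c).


Ab = pi * 22^2 / 4 = 380.133 mm2
ld = 0.02 * 380.133 * 500 / sqrt(39.0)
= 608.7 mm

608.7


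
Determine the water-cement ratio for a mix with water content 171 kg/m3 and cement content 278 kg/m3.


w/c = water / cement
w/c = 171 / 278 = 0.615

0.615


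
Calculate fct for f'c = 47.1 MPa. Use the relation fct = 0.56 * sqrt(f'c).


fct = 0.56 * sqrt(47.1)
= 0.56 * 6.863
= 3.843 MPa

3.843


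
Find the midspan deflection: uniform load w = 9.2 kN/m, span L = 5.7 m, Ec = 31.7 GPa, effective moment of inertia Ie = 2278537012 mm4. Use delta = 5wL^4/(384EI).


Convert: L = 5.7 m = 5700 mm, Ec = 31.7 GPa = 31700 MPa
delta = 5 * 9.2 * 5700^4 / (384 * 31700 * 2278537012)
= 1.75 mm

1.75


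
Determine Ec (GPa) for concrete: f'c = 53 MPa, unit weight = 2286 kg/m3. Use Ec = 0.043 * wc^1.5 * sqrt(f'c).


Ec = 0.043 * 2286^1.5 * sqrt(53) / 1000
= 34.22 GPa

34.22


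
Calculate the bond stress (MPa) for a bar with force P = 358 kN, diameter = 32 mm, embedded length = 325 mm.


u = P / (pi * db * ld)
= 358 * 1000 / (pi * 32 * 325)
= 10.957 MPa

10.957


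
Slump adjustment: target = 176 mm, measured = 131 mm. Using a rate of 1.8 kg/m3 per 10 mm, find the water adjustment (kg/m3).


Difference = 176 - 131 = 45 mm
Water adjustment = 45 * 1.8 / 10 = 8.1 kg/m3

8.1


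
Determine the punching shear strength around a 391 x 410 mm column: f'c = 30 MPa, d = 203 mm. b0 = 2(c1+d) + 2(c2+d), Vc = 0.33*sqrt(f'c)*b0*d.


b0 = 2*(391 + 203) + 2*(410 + 203) = 2414 mm
Vc = 0.33 * sqrt(30) * 2414 * 203 / 1000
= 885.74 kN

885.74


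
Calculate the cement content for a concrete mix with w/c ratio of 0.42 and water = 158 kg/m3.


Cement = water / (w/c)
= 158 / 0.42
= 376.2 kg/m3

376.2


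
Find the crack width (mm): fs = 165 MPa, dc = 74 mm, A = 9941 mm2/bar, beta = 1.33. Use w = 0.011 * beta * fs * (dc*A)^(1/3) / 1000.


w = 0.011 * beta * fs * (dc * A)^(1/3) / 1000
= 0.011 * 1.33 * 165 * (74 * 9941)^(1/3) / 1000
= 0.218 mm

0.218


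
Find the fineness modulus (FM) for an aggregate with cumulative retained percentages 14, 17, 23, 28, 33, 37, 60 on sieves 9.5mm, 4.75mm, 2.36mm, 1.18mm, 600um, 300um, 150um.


FM = sum(cumulative % retained) / 100
= 212 / 100
= 2.12

2.12


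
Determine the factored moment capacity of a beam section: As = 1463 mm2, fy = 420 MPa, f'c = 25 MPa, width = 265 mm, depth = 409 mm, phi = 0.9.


a = As * fy / (0.85 * f'c * b)
= 1463 * 420 / (0.85 * 25 * 265)
= 109.1161 mm
Mn = As * fy * (d - a/2) / 10^6
= 217.7904 kN-m
phi*Mn = 0.9 * 217.7904 = 196.01 kN-m

196.01


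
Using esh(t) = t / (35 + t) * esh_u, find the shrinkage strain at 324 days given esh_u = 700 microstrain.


esh(324) = 324 / (35 + 324) * 700
= 324 / 359 * 700
= 631.8 microstrain

631.8


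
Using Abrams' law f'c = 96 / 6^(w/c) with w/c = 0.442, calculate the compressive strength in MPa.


f'c = 96 / 6^0.442
= 96 / 2.208
= 43.48 MPa

43.48


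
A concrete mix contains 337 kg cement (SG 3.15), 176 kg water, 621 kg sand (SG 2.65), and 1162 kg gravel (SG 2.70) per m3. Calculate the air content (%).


Vol cement = 337 / (3.15 * 1000) = 0.106984 m3
Vol water = 176 / 1000 = 0.176 m3
Vol sand = 621 / (2.65 * 1000) = 0.23434 m3
Vol gravel = 1162 / (2.70 * 1000) = 0.43037 m3
Total solid + water volume = 0.947694 m3
Air = (1 - 0.947694) * 100 = 5.23%

5.23


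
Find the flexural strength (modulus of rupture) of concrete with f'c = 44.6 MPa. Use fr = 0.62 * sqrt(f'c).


fr = 0.62 * sqrt(44.6)
= 4.141 MPa

4.141


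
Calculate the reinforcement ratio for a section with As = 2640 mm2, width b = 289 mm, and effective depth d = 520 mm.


rho = As / (b * d)
= 2640 / (289 * 520)
= 0.0176

0.0176


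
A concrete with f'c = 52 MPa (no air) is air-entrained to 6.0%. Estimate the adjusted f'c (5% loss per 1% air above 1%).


Strength loss = (6.0 - 1) * 5 = 25.0%
f'c = 52 * (1 - 25.0/100)
= 39.0 MPa

39.0


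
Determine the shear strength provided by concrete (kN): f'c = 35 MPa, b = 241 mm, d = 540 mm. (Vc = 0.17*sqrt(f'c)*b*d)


Vc = 0.17 * sqrt(35) * 241 * 540 / 1000
= 130.89 kN

130.89


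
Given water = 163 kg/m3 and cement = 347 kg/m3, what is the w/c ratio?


w/c = water / cement
w/c = 163 / 347 = 0.47

0.47


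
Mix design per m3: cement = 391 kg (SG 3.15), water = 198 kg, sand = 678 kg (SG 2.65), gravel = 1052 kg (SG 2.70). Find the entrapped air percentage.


Vol cement = 391 / (3.15 * 1000) = 0.124127 m3
Vol water = 198 / 1000 = 0.198 m3
Vol sand = 678 / (2.65 * 1000) = 0.255849 m3
Vol gravel = 1052 / (2.70 * 1000) = 0.38963 m3
Total solid + water volume = 0.967606 m3
Air = (1 - 0.967606) * 100 = 3.24%

3.24


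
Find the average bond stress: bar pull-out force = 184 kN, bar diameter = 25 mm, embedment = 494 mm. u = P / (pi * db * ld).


u = P / (pi * db * ld)
= 184 * 1000 / (pi * 25 * 494)
= 4.742 MPa

4.742


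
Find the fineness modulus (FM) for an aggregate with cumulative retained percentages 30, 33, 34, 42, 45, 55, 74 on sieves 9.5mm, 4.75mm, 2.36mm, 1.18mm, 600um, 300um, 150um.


FM = sum(cumulative % retained) / 100
= 313 / 100
= 3.13

3.13


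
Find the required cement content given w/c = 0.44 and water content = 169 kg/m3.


Cement = water / (w/c)
= 169 / 0.44
= 384.1 kg/m3

384.1


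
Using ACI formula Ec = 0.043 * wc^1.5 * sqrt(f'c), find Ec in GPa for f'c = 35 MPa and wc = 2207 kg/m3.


Ec = 0.043 * 2207^1.5 * sqrt(35) / 1000
= 26.38 GPa

26.38


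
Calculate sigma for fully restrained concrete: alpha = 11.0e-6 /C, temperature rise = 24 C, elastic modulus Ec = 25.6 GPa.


sigma = alpha * dT * Ec
= 11.0e-6 * 24 * 25.6 * 1000
= 6.758 MPa

6.758


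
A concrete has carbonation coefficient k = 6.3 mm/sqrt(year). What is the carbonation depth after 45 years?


depth = k * sqrt(t)
= 6.3 * sqrt(45)
= 42.26 mm

42.26


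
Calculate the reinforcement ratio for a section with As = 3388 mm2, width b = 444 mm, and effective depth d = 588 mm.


rho = As / (b * d)
= 3388 / (444 * 588)
= 0.013

0.013


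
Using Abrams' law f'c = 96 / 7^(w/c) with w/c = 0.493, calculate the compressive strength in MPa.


f'c = 96 / 7^0.493
= 96 / 2.61
= 36.78 MPa

36.78


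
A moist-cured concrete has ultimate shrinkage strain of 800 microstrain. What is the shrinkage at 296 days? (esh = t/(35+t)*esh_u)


esh(296) = 296 / (35 + 296) * 800
= 296 / 331 * 800
= 715.4 microstrain

715.4


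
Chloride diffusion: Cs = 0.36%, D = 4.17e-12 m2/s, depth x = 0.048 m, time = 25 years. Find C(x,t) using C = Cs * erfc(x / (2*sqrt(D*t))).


t_seconds = 25 * 365.25 * 24 * 3600 = 788940000.0 s
arg = 0.048 / (2 * sqrt(4.17e-12 * 788940000.0))
= 0.4184
erfc(0.4184) = 0.554
C = 0.36 * 0.554 = 0.1994%

0.1994


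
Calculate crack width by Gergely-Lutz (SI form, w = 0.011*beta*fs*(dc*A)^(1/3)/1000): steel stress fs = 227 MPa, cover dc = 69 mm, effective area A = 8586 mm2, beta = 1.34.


w = 0.011 * beta * fs * (dc * A)^(1/3) / 1000
= 0.011 * 1.34 * 227 * (69 * 8586)^(1/3) / 1000
= 0.281 mm

0.281


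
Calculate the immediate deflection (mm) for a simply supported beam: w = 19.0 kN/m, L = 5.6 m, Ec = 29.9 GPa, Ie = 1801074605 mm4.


Convert: L = 5.6 m = 5600 mm, Ec = 29.9 GPa = 29900 MPa
delta = 5 * 19.0 * 5600^4 / (384 * 29900 * 1801074605)
= 4.52 mm

4.52


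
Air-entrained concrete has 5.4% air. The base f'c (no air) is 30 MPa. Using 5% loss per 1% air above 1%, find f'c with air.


Strength loss = (5.4 - 1) * 5 = 22.0%
f'c = 30 * (1 - 22.0/100)
= 23.4 MPa

23.4


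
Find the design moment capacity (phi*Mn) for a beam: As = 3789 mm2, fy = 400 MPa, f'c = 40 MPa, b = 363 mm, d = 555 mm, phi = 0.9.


a = As * fy / (0.85 * f'c * b)
= 3789 * 400 / (0.85 * 40 * 363)
= 122.8002 mm
Mn = As * fy * (d - a/2) / 10^6
= 748.1 kN-m
phi*Mn = 0.9 * 748.1 = 673.29 kN-m

673.29


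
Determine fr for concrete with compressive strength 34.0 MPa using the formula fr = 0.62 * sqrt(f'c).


fr = 0.62 * sqrt(34.0)
= 3.615 MPa

3.615


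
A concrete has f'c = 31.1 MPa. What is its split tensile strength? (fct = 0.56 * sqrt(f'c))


fct = 0.56 * sqrt(31.1)
= 0.56 * 5.577
= 3.123 MPa

3.123


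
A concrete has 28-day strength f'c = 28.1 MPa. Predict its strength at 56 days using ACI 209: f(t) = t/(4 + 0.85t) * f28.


f(56) = 56 / (4 + 0.85 * 56) * 28.1
= 56 / 51.6 * 28.1
= 30.5 MPa

30.5


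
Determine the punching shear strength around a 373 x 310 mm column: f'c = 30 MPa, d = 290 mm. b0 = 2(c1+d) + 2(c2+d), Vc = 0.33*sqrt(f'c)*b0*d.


b0 = 2*(373 + 290) + 2*(310 + 290) = 2526 mm
Vc = 0.33 * sqrt(30) * 2526 * 290 / 1000
= 1324.05 kN

1324.05


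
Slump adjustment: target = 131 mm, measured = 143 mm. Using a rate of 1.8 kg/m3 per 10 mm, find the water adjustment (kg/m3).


Difference = 131 - 143 = -12 mm
Water adjustment = -12 * 1.8 / 10 = -2.2 kg/m3

-2.2


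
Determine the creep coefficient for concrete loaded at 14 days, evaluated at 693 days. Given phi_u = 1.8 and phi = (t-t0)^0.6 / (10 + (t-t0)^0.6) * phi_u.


dt = 693 - 14 = 679
phi = 679^0.6 / (10 + 679^0.6) * 1.8
= 1.5

1.5


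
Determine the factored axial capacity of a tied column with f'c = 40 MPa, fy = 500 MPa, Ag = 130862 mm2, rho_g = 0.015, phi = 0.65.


Ast = rho * Ag = 0.015 * 130862 = 1962.93 mm2
phi*Pn = 0.65 * 0.80 * (0.85 * 40 * (130862 - 1962.93) + 500 * 1962.93) / 1000
= 2789.3 kN

2789.3


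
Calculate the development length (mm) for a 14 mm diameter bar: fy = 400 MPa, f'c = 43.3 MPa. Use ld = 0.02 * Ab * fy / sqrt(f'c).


Ab = pi * 14^2 / 4 = 153.938 mm2
ld = 0.02 * 153.938 * 400 / sqrt(43.3)
= 187.2 mm

187.2


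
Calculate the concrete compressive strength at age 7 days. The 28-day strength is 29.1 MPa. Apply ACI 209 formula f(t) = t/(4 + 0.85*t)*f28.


f(7) = 7 / (4 + 0.85 * 7) * 29.1
= 7 / 9.95 * 29.1
= 20.47 MPa

20.47


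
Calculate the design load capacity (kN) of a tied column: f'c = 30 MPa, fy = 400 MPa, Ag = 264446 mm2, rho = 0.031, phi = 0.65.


Ast = rho * Ag = 0.031 * 264446 = 8197.826 mm2
phi*Pn = 0.65 * 0.80 * (0.85 * 30 * (264446 - 8197.826) + 400 * 8197.826) / 1000
= 5103.0 kN

5103.0


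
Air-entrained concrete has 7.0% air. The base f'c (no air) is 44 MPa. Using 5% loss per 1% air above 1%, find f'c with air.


Strength loss = (7.0 - 1) * 5 = 30.0%
f'c = 44 * (1 - 30.0/100)
= 30.8 MPa

30.8


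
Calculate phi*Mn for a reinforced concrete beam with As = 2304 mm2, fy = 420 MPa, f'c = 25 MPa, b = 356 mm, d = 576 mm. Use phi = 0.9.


a = As * fy / (0.85 * f'c * b)
= 2304 * 420 / (0.85 * 25 * 356)
= 127.9154 mm
Mn = As * fy * (d - a/2) / 10^6
= 495.4931 kN-m
phi*Mn = 0.9 * 495.4931 = 445.94 kN-m

445.94


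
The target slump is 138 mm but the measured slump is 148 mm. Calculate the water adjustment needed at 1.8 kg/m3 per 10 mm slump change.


Difference = 138 - 148 = -10 mm
Water adjustment = -10 * 1.8 / 10 = -1.8 kg/m3

-1.8


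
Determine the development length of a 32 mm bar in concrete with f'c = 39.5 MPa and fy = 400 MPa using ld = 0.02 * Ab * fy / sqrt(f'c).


Ab = pi * 32^2 / 4 = 804.248 mm2
ld = 0.02 * 804.248 * 400 / sqrt(39.5)
= 1023.7 mm

1023.7


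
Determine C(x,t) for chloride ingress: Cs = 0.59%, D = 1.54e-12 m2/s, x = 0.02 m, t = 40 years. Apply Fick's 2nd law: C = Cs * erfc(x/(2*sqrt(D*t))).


t_seconds = 40 * 365.25 * 24 * 3600 = 1262304000.0 s
arg = 0.02 / (2 * sqrt(1.54e-12 * 1262304000.0))
= 0.2268
erfc(0.2268) = 0.7484
C = 0.59 * 0.7484 = 0.4416%

0.4416


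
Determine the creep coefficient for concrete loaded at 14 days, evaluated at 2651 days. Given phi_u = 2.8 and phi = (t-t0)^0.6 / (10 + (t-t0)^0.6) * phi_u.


dt = 2651 - 14 = 2637
phi = 2637^0.6 / (10 + 2637^0.6) * 2.8
= 2.572

2.572


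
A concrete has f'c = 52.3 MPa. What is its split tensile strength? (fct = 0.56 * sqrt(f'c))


fct = 0.56 * sqrt(52.3)
= 0.56 * 7.232
= 4.05 MPa

4.05


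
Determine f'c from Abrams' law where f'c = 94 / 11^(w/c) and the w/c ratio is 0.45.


f'c = 94 / 11^0.45
= 94 / 2.942
= 31.95 MPa

31.95


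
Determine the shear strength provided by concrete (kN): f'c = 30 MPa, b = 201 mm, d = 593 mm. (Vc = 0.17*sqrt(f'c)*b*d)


Vc = 0.17 * sqrt(30) * 201 * 593 / 1000
= 110.98 kN

110.98


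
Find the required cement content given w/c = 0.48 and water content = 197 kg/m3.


Cement = water / (w/c)
= 197 / 0.48
= 410.4 kg/m3

410.4


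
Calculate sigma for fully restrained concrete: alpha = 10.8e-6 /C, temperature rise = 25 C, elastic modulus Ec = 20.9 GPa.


sigma = alpha * dT * Ec
= 10.8e-6 * 25 * 20.9 * 1000
= 5.643 MPa

5.643


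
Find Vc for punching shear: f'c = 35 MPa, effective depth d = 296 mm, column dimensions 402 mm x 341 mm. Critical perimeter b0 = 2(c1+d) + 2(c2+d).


b0 = 2*(402 + 296) + 2*(341 + 296) = 2670 mm
Vc = 0.33 * sqrt(35) * 2670 * 296 / 1000
= 1542.95 kN

1542.95


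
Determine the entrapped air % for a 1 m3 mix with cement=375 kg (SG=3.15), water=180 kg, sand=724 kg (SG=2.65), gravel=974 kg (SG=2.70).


Vol cement = 375 / (3.15 * 1000) = 0.119048 m3
Vol water = 180 / 1000 = 0.18 m3
Vol sand = 724 / (2.65 * 1000) = 0.273208 m3
Vol gravel = 974 / (2.70 * 1000) = 0.360741 m3
Total solid + water volume = 0.932996 m3
Air = (1 - 0.932996) * 100 = 6.7%

6.7


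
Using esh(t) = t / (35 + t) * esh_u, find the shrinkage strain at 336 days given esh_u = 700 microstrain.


esh(336) = 336 / (35 + 336) * 700
= 336 / 371 * 700
= 634.0 microstrain

634.0


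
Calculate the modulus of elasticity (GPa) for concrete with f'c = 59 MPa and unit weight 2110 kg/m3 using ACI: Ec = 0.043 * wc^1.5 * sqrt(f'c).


Ec = 0.043 * 2110^1.5 * sqrt(59) / 1000
= 32.01 GPa

32.01


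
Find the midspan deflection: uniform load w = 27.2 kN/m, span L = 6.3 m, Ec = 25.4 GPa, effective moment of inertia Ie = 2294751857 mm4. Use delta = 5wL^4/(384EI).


Convert: L = 6.3 m = 6300 mm, Ec = 25.4 GPa = 25400 MPa
delta = 5 * 27.2 * 6300^4 / (384 * 25400 * 2294751857)
= 9.57 mm

9.57


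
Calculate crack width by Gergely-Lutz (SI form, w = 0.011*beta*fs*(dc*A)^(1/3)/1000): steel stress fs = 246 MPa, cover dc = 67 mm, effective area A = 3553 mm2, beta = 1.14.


w = 0.011 * beta * fs * (dc * A)^(1/3) / 1000
= 0.011 * 1.14 * 246 * (67 * 3553)^(1/3) / 1000
= 0.191 mm

0.191


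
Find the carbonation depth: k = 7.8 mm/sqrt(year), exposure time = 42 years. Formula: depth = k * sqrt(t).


depth = k * sqrt(t)
= 7.8 * sqrt(42)
= 50.55 mm

50.55


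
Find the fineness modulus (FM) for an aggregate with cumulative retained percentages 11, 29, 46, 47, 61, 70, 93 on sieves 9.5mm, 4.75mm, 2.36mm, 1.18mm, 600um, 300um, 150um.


FM = sum(cumulative % retained) / 100
= 357 / 100
= 3.57

3.57


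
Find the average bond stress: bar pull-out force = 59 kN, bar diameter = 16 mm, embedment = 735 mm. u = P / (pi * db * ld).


u = P / (pi * db * ld)
= 59 * 1000 / (pi * 16 * 735)
= 1.597 MPa

1.597


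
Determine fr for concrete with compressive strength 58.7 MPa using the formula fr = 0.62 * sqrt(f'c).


fr = 0.62 * sqrt(58.7)
= 4.75 MPa

4.75


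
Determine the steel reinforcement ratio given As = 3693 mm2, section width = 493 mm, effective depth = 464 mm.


rho = As / (b * d)
= 3693 / (493 * 464)
= 0.0161

0.0161


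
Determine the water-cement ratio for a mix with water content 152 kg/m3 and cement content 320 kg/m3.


w/c = water / cement
w/c = 152 / 320 = 0.475

0.475


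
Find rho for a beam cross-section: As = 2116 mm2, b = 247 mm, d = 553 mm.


rho = As / (b * d)
= 2116 / (247 * 553)
= 0.0155

0.0155


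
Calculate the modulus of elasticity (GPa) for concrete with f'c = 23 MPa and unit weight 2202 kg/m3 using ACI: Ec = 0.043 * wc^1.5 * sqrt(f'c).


Ec = 0.043 * 2202^1.5 * sqrt(23) / 1000
= 21.31 GPa

21.31


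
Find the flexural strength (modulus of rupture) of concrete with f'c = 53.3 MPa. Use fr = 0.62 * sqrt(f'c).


fr = 0.62 * sqrt(53.3)
= 4.526 MPa

4.526


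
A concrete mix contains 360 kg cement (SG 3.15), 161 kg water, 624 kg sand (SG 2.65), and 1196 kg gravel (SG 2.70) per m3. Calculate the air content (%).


Vol cement = 360 / (3.15 * 1000) = 0.114286 m3
Vol water = 161 / 1000 = 0.161 m3
Vol sand = 624 / (2.65 * 1000) = 0.235472 m3
Vol gravel = 1196 / (2.70 * 1000) = 0.442963 m3
Total solid + water volume = 0.95372 m3
Air = (1 - 0.95372) * 100 = 4.63%

4.63


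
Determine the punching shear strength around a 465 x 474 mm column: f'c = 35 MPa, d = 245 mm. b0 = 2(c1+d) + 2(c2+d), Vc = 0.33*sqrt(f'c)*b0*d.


b0 = 2*(465 + 245) + 2*(474 + 245) = 2858 mm
Vc = 0.33 * sqrt(35) * 2858 * 245 / 1000
= 1367.02 kN

1367.02


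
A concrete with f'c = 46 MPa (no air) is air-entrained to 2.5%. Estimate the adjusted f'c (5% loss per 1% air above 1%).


Strength loss = (2.5 - 1) * 5 = 7.5%
f'c = 46 * (1 - 7.5/100)
= 42.55 MPa

42.55


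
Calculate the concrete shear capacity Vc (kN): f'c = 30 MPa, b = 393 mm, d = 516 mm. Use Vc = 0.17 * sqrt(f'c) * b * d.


Vc = 0.17 * sqrt(30) * 393 * 516 / 1000
= 188.82 kN

188.82


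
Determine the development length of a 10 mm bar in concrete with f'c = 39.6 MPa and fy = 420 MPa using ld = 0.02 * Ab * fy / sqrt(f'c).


Ab = pi * 10^2 / 4 = 78.54 mm2
ld = 0.02 * 78.54 * 420 / sqrt(39.6)
= 104.8 mm

104.8


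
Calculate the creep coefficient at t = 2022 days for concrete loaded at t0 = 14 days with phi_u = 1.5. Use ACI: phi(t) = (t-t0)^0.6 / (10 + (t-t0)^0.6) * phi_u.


dt = 2022 - 14 = 2008
phi = 2008^0.6 / (10 + 2008^0.6) * 1.5
= 1.358

1.358


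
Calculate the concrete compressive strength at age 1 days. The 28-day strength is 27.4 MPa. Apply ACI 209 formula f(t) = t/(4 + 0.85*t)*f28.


f(1) = 1 / (4 + 0.85 * 1) * 27.4
= 1 / 4.85 * 27.4
= 5.65 MPa

5.65


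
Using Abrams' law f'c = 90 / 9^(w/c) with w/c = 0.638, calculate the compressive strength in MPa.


f'c = 90 / 9^0.638
= 90 / 4.063
= 22.15 MPa

22.15


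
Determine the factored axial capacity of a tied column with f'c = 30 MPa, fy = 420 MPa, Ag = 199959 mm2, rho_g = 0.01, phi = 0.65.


Ast = rho * Ag = 0.01 * 199959 = 1999.59 mm2
phi*Pn = 0.65 * 0.80 * (0.85 * 30 * (199959 - 1999.59) + 420 * 1999.59) / 1000
= 3061.65 kN

3061.65


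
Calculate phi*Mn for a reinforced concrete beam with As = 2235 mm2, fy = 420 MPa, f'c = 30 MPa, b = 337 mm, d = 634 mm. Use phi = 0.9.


a = As * fy / (0.85 * f'c * b)
= 2235 * 420 / (0.85 * 30 * 337)
= 109.2337 mm
Mn = As * fy * (d - a/2) / 10^6
= 543.867 kN-m
phi*Mn = 0.9 * 543.867 = 489.48 kN-m

489.48


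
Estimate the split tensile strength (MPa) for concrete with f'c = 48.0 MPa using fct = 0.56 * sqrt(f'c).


fct = 0.56 * sqrt(48.0)
= 0.56 * 6.928
= 3.88 MPa

3.88


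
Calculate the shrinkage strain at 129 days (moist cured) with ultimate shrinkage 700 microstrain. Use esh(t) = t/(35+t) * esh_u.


esh(129) = 129 / (35 + 129) * 700
= 129 / 164 * 700
= 550.6 microstrain

550.6


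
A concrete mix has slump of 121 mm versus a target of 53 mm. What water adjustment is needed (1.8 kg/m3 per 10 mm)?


Difference = 53 - 121 = -68 mm
Water adjustment = -68 * 1.8 / 10 = -12.2 kg/m3

-12.2


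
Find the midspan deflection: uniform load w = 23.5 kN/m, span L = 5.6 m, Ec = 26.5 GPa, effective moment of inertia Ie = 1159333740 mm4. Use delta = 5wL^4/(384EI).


Convert: L = 5.6 m = 5600 mm, Ec = 26.5 GPa = 26500 MPa
delta = 5 * 23.5 * 5600^4 / (384 * 26500 * 1159333740)
= 9.79 mm

9.79


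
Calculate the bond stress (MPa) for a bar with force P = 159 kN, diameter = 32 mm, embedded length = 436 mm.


u = P / (pi * db * ld)
= 159 * 1000 / (pi * 32 * 436)
= 3.628 MPa

3.628


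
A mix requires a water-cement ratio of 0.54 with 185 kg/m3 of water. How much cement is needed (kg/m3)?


Cement = water / (w/c)
= 185 / 0.54
= 342.6 kg/m3

342.6


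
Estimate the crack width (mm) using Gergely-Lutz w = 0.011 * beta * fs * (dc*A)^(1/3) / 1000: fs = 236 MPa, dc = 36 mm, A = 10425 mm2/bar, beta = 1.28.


w = 0.011 * beta * fs * (dc * A)^(1/3) / 1000
= 0.011 * 1.28 * 236 * (36 * 10425)^(1/3) / 1000
= 0.24 mm

0.24


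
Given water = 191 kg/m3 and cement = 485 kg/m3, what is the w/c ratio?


w/c = water / cement
w/c = 191 / 485 = 0.394

0.394


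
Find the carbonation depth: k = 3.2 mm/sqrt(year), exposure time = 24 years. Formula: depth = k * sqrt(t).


depth = k * sqrt(t)
= 3.2 * sqrt(24)
= 15.68 mm

15.68


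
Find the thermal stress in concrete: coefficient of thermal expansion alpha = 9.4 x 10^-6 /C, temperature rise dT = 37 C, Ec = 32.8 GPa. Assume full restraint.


sigma = alpha * dT * Ec
= 9.4e-6 * 37 * 32.8 * 1000
= 11.408 MPa

11.408


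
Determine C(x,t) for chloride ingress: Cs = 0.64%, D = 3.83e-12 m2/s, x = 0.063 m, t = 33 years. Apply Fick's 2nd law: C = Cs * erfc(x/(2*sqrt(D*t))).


t_seconds = 33 * 365.25 * 24 * 3600 = 1041400800.0 s
arg = 0.063 / (2 * sqrt(3.83e-12 * 1041400800.0))
= 0.4988
erfc(0.4988) = 0.4806
C = 0.64 * 0.4806 = 0.3076%

0.3076


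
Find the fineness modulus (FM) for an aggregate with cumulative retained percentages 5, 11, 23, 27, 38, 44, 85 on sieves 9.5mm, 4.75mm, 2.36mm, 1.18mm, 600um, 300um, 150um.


FM = sum(cumulative % retained) / 100
= 233 / 100
= 2.33

2.33


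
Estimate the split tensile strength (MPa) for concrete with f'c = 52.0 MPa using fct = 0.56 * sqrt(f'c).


fct = 0.56 * sqrt(52.0)
= 0.56 * 7.211
= 4.038 MPa

4.038


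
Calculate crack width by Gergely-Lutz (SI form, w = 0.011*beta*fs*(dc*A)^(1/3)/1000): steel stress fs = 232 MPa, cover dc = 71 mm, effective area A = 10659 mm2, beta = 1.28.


w = 0.011 * beta * fs * (dc * A)^(1/3) / 1000
= 0.011 * 1.28 * 232 * (71 * 10659)^(1/3) / 1000
= 0.298 mm

0.298


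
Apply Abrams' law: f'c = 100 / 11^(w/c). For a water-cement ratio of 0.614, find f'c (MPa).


f'c = 100 / 11^0.614
= 100 / 4.359
= 22.94 MPa

22.94


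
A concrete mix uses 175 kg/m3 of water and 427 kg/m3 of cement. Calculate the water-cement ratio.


w/c = water / cement
w/c = 175 / 427 = 0.41

0.41


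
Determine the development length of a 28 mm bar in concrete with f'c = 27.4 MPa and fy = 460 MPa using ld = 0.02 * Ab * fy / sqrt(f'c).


Ab = pi * 28^2 / 4 = 615.752 mm2
ld = 0.02 * 615.752 * 460 / sqrt(27.4)
= 1082.2 mm

1082.2


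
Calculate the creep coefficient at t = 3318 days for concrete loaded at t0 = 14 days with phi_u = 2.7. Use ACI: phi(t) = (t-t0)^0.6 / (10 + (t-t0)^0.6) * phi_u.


dt = 3318 - 14 = 3304
phi = 3304^0.6 / (10 + 3304^0.6) * 2.7
= 2.506

2.506


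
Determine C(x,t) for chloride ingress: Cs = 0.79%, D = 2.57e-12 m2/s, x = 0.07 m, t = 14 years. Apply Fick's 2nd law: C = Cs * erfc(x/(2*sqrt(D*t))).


t_seconds = 14 * 365.25 * 24 * 3600 = 441806400.0 s
arg = 0.07 / (2 * sqrt(2.57e-12 * 441806400.0))
= 1.0387
erfc(1.0387) = 0.1419
C = 0.79 * 0.1419 = 0.1121%

0.1121


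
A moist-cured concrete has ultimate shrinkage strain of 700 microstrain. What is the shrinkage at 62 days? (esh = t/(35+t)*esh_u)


esh(62) = 62 / (35 + 62) * 700
= 62 / 97 * 700
= 447.4 microstrain

447.4


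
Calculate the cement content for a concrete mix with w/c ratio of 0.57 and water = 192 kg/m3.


Cement = water / (w/c)
= 192 / 0.57
= 336.8 kg/m3

336.8


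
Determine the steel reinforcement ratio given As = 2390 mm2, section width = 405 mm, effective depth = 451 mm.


rho = As / (b * d)
= 2390 / (405 * 451)
= 0.0131

0.0131


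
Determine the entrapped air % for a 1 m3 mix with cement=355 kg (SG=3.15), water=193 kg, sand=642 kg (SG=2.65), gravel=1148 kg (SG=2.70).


Vol cement = 355 / (3.15 * 1000) = 0.112698 m3
Vol water = 193 / 1000 = 0.193 m3
Vol sand = 642 / (2.65 * 1000) = 0.242264 m3
Vol gravel = 1148 / (2.70 * 1000) = 0.425185 m3
Total solid + water volume = 0.973148 m3
Air = (1 - 0.973148) * 100 = 2.69%

2.69


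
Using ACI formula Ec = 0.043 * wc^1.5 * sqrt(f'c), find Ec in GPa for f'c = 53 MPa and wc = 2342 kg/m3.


Ec = 0.043 * 2342^1.5 * sqrt(53) / 1000
= 35.48 GPa

35.48


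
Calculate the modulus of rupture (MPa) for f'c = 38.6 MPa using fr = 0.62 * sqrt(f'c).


fr = 0.62 * sqrt(38.6)
= 3.852 MPa

3.852


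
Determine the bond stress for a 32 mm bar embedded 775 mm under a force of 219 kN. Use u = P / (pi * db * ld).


u = P / (pi * db * ld)
= 219 * 1000 / (pi * 32 * 775)
= 2.811 MPa

2.811


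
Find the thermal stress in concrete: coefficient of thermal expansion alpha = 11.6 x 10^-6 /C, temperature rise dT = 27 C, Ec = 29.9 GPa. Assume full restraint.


sigma = alpha * dT * Ec
= 11.6e-6 * 27 * 29.9 * 1000
= 9.365 MPa

9.365


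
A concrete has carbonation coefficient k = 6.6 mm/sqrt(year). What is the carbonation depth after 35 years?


depth = k * sqrt(t)
= 6.6 * sqrt(35)
= 39.05 mm

39.05


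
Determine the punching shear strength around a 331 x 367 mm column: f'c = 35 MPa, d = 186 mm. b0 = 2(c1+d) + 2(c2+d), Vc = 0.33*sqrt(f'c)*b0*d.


b0 = 2*(331 + 186) + 2*(367 + 186) = 2140 mm
Vc = 0.33 * sqrt(35) * 2140 * 186 / 1000
= 777.1 kN

777.1


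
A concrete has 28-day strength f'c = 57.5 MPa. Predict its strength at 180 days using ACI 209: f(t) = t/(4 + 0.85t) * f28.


f(180) = 180 / (4 + 0.85 * 180) * 57.5
= 180 / 157.0 * 57.5
= 65.92 MPa

65.92


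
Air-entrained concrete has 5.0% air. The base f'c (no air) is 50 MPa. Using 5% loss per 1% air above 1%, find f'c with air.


Strength loss = (5.0 - 1) * 5 = 20.0%
f'c = 50 * (1 - 20.0/100)
= 40.0 MPa

40.0


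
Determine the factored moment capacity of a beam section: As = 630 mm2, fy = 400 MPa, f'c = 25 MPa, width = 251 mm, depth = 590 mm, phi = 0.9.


a = As * fy / (0.85 * f'c * b)
= 630 * 400 / (0.85 * 25 * 251)
= 47.2463 mm
Mn = As * fy * (d - a/2) / 10^6
= 142.727 kN-m
phi*Mn = 0.9 * 142.727 = 128.45 kN-m

128.45


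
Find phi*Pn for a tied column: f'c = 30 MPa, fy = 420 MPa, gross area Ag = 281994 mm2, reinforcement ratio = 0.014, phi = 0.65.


Ast = rho * Ag = 0.014 * 281994 = 3947.916 mm2
phi*Pn = 0.65 * 0.80 * (0.85 * 30 * (281994 - 3947.916) + 420 * 3947.916) / 1000
= 4549.12 kN

4549.12


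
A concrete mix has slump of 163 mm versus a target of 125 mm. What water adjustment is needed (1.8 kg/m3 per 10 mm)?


Difference = 125 - 163 = -38 mm
Water adjustment = -38 * 1.8 / 10 = -6.8 kg/m3

-6.8


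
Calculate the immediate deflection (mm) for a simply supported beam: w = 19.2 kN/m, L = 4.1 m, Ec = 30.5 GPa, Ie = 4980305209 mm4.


Convert: L = 4.1 m = 4100 mm, Ec = 30.5 GPa = 30500 MPa
delta = 5 * 19.2 * 4100^4 / (384 * 30500 * 4980305209)
= 0.47 mm

0.47


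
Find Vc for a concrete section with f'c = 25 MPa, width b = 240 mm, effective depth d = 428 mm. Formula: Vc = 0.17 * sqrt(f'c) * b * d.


Vc = 0.17 * sqrt(25) * 240 * 428 / 1000
= 87.31 kN

87.31


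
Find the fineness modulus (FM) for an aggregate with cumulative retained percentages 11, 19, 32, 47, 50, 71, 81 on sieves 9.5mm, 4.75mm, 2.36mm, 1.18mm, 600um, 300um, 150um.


FM = sum(cumulative % retained) / 100
= 311 / 100
= 3.11

3.11


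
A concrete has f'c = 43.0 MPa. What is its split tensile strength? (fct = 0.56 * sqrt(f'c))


fct = 0.56 * sqrt(43.0)
= 0.56 * 6.557
= 3.672 MPa

3.672


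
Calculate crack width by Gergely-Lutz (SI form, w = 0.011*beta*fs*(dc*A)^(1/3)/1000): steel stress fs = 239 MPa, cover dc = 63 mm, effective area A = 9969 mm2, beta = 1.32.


w = 0.011 * beta * fs * (dc * A)^(1/3) / 1000
= 0.011 * 1.32 * 239 * (63 * 9969)^(1/3) / 1000
= 0.297 mm

0.297


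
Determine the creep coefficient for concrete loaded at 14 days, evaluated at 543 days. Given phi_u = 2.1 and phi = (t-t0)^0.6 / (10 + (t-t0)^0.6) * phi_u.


dt = 543 - 14 = 529
phi = 529^0.6 / (10 + 529^0.6) * 2.1
= 1.704

1.704


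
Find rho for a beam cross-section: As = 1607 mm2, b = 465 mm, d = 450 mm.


rho = As / (b * d)
= 1607 / (465 * 450)
= 0.0077

0.0077


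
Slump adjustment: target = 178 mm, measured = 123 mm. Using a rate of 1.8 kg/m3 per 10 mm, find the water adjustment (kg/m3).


Difference = 178 - 123 = 55 mm
Water adjustment = 55 * 1.8 / 10 = 9.9 kg/m3

9.9


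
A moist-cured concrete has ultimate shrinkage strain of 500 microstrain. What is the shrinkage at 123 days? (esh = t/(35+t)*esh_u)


esh(123) = 123 / (35 + 123) * 500
= 123 / 158 * 500
= 389.2 microstrain

389.2


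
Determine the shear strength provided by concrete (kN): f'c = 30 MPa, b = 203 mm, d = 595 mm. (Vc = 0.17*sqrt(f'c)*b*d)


Vc = 0.17 * sqrt(30) * 203 * 595 / 1000
= 112.47 kN

112.47


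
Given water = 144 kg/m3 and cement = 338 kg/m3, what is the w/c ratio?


w/c = water / cement
w/c = 144 / 338 = 0.426

0.426


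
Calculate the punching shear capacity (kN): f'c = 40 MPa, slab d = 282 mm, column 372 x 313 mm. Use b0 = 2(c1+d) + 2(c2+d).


b0 = 2*(372 + 282) + 2*(313 + 282) = 2498 mm
Vc = 0.33 * sqrt(40) * 2498 * 282 / 1000
= 1470.23 kN

1470.23


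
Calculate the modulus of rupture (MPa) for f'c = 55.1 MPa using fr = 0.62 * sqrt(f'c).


fr = 0.62 * sqrt(55.1)
= 4.602 MPa

4.602


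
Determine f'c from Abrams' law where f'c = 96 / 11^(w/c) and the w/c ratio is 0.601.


f'c = 96 / 11^0.601
= 96 / 4.225
= 22.72 MPa

22.72


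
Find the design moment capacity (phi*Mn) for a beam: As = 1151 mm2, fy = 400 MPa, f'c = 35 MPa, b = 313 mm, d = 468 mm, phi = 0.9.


a = As * fy / (0.85 * f'c * b)
= 1151 * 400 / (0.85 * 35 * 313)
= 49.4429 mm
Mn = As * fy * (d - a/2) / 10^6
= 204.0854 kN-m
phi*Mn = 0.9 * 204.0854 = 183.68 kN-m

183.68


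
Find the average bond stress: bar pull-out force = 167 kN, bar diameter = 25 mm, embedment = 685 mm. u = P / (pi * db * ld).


u = P / (pi * db * ld)
= 167 * 1000 / (pi * 25 * 685)
= 3.104 MPa

3.104


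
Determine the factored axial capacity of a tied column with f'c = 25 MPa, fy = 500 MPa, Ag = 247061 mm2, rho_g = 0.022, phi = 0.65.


Ast = rho * Ag = 0.022 * 247061 = 5435.342 mm2
phi*Pn = 0.65 * 0.80 * (0.85 * 25 * (247061 - 5435.342) + 500 * 5435.342) / 1000
= 4083.15 kN

4083.15


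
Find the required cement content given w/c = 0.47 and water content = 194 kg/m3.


Cement = water / (w/c)
= 194 / 0.47
= 412.8 kg/m3

412.8


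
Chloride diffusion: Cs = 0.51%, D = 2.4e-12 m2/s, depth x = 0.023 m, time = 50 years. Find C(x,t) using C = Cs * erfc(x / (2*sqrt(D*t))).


t_seconds = 50 * 365.25 * 24 * 3600 = 1577880000.0 s
arg = 0.023 / (2 * sqrt(2.4e-12 * 1577880000.0))
= 0.1869
erfc(0.1869) = 0.7916
C = 0.51 * 0.7916 = 0.4037%

0.4037


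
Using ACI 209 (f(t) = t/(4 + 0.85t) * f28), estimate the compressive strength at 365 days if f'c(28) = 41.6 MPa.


f(365) = 365 / (4 + 0.85 * 365) * 41.6
= 365 / 314.25 * 41.6
= 48.32 MPa

48.32


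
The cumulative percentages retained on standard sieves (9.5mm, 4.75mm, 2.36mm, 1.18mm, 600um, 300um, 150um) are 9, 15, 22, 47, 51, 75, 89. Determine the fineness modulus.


FM = sum(cumulative % retained) / 100
= 308 / 100
= 3.08

3.08


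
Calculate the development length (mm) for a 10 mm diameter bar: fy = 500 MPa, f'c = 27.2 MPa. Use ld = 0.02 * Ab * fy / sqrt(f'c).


Ab = pi * 10^2 / 4 = 78.54 mm2
ld = 0.02 * 78.54 * 500 / sqrt(27.2)
= 150.6 mm

150.6


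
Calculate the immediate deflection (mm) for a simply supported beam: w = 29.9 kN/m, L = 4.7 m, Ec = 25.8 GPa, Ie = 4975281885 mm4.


Convert: L = 4.7 m = 4700 mm, Ec = 25.8 GPa = 25800 MPa
delta = 5 * 29.9 * 4700^4 / (384 * 25800 * 4975281885)
= 1.48 mm

1.48


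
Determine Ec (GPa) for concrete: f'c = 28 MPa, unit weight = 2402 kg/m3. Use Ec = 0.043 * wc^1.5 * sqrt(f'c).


Ec = 0.043 * 2402^1.5 * sqrt(28) / 1000
= 26.79 GPa

26.79


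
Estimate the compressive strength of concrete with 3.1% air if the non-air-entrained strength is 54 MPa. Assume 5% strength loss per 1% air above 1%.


Strength loss = (3.1 - 1) * 5 = 10.5%
f'c = 54 * (1 - 10.5/100)
= 48.33 MPa

48.33


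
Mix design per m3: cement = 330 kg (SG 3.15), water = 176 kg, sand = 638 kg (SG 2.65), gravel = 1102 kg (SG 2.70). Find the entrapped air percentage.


Vol cement = 330 / (3.15 * 1000) = 0.104762 m3
Vol water = 176 / 1000 = 0.176 m3
Vol sand = 638 / (2.65 * 1000) = 0.240755 m3
Vol gravel = 1102 / (2.70 * 1000) = 0.408148 m3
Total solid + water volume = 0.929665 m3
Air = (1 - 0.929665) * 100 = 7.03%

7.03
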